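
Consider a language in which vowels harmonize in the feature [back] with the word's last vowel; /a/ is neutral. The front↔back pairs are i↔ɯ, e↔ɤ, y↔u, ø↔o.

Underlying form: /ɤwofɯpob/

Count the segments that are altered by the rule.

0

No segment meets the rule's conditions.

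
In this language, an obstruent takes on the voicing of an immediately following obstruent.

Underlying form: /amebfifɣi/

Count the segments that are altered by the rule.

2

/b/ before /f/ (voiceless) → [p]
/f/ before /ɣ/ (voiced) → [v]
2 segments change.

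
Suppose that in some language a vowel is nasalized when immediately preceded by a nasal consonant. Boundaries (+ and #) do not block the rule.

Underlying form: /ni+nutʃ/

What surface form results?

[nĩ+nũtʃ]

/i/ after nasal /n/ → [ĩ]
/u/ after nasal /n/ → [ũ]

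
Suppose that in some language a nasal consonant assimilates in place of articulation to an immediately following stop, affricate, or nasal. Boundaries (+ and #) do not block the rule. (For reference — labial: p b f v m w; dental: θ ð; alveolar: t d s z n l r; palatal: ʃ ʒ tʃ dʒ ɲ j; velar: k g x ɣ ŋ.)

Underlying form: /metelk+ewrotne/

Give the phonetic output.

[metelk+ewrotne]

no segment meets the rule's conditions; no change.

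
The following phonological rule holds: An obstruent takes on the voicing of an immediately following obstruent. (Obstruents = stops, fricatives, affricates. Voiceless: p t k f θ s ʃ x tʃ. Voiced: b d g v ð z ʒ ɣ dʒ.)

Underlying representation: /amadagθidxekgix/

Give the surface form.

[amadakθitxeggix]

/g/ before /θ/ (voiceless) → [k]
/d/ before /x/ (voiceless) → [t]
/k/ before /g/ (voiced) → [g]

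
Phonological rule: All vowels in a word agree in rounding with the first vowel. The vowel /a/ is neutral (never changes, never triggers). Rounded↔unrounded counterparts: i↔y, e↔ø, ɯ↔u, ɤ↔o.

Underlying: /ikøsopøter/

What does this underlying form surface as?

/ø/ harmonizes with /i/ ([-round]) → [e]
/o/ harmonizes with /i/ ([-round]) → [ɤ]
/ø/ harmonizes with /i/ ([-round]) → [e]

[ikesɤpeter]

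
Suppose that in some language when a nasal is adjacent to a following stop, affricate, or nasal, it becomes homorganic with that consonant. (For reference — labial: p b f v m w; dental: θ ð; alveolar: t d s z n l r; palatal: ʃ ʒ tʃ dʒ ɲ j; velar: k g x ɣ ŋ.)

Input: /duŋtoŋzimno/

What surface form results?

/ŋ/ before /t/ (alveolar) → [n]
/m/ before /n/ (alveolar) → [n]

[duntoŋzinno]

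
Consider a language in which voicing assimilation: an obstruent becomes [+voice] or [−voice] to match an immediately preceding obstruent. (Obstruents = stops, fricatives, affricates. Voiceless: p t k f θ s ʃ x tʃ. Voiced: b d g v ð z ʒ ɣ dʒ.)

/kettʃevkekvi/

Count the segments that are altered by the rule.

/k/ after /v/ (voiced) → [g]
/v/ after /k/ (voiceless) → [f]
2 segments change.

2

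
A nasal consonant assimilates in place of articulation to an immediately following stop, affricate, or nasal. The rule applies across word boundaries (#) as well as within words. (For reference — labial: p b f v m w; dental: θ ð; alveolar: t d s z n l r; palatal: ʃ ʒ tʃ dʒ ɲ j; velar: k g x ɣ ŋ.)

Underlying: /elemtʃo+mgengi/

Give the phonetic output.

[eleɲtʃo+ŋgeŋgi]

/m/ before /tʃ/ (palatal) → [ɲ]
/m/ before /g/ (velar) → [ŋ]
/n/ before /g/ (velar) → [ŋ]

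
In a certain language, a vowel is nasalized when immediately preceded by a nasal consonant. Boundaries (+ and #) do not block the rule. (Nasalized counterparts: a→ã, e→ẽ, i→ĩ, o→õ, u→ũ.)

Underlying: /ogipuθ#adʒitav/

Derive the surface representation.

no segment meets the rule's conditions; no change.

[ogipuθ#adʒitav]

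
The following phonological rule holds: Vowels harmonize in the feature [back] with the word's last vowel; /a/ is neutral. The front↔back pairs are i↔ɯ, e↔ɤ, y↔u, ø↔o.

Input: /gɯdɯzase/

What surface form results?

[gidizase]

/ɯ/ harmonizes with /e/ ([-back]) → [i]
/ɯ/ harmonizes with /e/ ([-back]) → [i]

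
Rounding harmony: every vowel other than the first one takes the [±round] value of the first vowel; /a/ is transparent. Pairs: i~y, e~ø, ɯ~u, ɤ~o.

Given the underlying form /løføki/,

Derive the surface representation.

[løføky]

/i/ harmonizes with /ø/ ([+round]) → [y]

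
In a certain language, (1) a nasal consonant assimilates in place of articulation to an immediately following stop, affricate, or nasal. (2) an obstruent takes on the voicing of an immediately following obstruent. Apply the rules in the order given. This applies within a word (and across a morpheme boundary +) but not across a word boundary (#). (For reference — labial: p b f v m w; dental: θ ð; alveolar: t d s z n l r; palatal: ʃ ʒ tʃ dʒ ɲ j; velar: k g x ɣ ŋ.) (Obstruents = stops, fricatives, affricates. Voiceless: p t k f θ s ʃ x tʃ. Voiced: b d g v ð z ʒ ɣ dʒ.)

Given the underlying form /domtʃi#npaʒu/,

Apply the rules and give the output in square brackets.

Rule 1: /m/ before /tʃ/ (palatal) → [ɲ]
Rule 1: /n/ before /p/ (labial) → [m]
After rule 1: doɲtʃi#mpaʒu
Rule 2: no segment meets the rule's conditions; no change.

[doɲtʃi#mpaʒu]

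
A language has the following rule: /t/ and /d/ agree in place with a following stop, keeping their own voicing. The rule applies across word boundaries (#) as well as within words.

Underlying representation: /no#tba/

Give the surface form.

/t/ before /b/ (labial) → [p]

[no#pba]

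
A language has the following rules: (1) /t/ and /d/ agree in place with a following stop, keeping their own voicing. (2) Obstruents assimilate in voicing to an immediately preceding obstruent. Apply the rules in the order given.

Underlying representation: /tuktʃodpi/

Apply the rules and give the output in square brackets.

Rule 1: /d/ before /p/ (labial) → [b]
After rule 1: tuktʃobpi
Rule 2: /p/ after /b/ (voiced) → [b]

[tuktʃobbi]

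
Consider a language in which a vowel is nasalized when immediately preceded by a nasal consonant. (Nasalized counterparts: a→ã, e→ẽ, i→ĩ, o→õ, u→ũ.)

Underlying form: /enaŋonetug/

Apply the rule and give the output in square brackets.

[enãŋõnẽtug]

/a/ after nasal /n/ → [ã]
/o/ after nasal /ŋ/ → [õ]
/e/ after nasal /n/ → [ẽ]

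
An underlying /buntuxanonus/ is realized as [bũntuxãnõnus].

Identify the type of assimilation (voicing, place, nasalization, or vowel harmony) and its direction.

/u/→[ũ] /a/→[ã] /o/→[õ].
Each target copies a feature from the following segment, so the direction is regressive.

nasalization, regressive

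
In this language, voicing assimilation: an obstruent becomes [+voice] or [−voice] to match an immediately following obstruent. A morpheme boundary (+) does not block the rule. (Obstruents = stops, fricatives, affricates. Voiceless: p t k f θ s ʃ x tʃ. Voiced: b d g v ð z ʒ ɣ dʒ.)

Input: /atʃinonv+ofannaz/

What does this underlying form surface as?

no segment meets the rule's conditions; no change.

[atʃinonv+ofannaz]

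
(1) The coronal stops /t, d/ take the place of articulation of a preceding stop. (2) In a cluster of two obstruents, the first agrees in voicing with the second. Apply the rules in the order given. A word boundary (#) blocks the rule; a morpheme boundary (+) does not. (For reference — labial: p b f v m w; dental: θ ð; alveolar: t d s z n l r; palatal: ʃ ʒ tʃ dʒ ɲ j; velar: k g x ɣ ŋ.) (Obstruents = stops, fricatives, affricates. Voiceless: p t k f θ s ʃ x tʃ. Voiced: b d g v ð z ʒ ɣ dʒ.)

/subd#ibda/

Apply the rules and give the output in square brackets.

[subb#ibba]

Rule 1: /d/ after /b/ (labial) → [b]
Rule 1: /d/ after /b/ (labial) → [b]
After rule 1: subb#ibba
Rule 2: no segment meets the rule's conditions; no change.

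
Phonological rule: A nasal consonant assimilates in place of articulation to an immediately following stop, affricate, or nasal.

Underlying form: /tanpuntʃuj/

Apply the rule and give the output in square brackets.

/n/ before /p/ (labial) → [m]
/n/ before /tʃ/ (palatal) → [ɲ]

[tampuɲtʃuj]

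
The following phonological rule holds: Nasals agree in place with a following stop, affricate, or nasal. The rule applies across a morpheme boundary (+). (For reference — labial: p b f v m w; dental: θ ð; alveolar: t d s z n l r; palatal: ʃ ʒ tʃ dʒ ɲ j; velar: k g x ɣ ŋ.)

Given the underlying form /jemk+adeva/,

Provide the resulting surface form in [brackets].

/m/ before /k/ (velar) → [ŋ]

[jeŋk+adeva]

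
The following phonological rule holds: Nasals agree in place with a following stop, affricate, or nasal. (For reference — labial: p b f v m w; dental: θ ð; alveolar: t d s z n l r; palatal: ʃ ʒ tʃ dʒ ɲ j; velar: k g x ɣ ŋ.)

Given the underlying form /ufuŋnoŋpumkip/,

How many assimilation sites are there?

3

/ŋ/ before /n/ (alveolar) → [n]
/ŋ/ before /p/ (labial) → [m]
/m/ before /k/ (velar) → [ŋ]
3 segments change.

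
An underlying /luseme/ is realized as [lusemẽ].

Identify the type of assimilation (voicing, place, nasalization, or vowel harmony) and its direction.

nasalization, progressive

/e/→[ẽ].
Each target copies a feature from the preceding segment, so the direction is progressive.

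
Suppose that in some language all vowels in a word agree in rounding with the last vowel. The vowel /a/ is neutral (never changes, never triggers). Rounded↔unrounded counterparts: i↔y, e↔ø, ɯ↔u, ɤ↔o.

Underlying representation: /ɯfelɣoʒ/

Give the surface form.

[ufølɣoʒ]

/ɯ/ harmonizes with /o/ ([+round]) → [u]
/e/ harmonizes with /o/ ([+round]) → [ø]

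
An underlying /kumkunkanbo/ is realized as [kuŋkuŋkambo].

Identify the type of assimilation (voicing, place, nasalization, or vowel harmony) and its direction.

place assimilation, regressive

/m/→[ŋ] /n/→[ŋ] /n/→[m].
Each target copies a feature from the following segment, so the direction is regressive.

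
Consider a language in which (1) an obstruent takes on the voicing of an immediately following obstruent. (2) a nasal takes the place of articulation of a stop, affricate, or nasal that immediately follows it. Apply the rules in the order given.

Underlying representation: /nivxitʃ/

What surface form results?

Rule 1: /v/ before /x/ (voiceless) → [f]
After rule 1: nifxitʃ
Rule 2: no segment meets the rule's conditions; no change.

[nifxitʃ]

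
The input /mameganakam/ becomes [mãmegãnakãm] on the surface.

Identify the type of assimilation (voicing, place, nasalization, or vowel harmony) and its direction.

nasalization, regressive

/a/→[ã] /a/→[ã] /a/→[ã].
Each target copies a feature from the following segment, so the direction is regressive.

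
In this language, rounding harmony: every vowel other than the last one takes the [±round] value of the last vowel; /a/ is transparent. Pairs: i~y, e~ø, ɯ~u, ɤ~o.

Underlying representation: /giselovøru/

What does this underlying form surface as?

[gysølovøru]

/i/ harmonizes with /u/ ([+round]) → [y]
/e/ harmonizes with /u/ ([+round]) → [ø]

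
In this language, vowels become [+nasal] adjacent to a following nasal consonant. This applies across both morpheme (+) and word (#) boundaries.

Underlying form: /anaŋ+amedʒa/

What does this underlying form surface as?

/a/ before nasal /n/ → [ã]
/a/ before nasal /ŋ/ → [ã]
/a/ before nasal /m/ → [ã]

[ãnãŋ+ãmedʒa]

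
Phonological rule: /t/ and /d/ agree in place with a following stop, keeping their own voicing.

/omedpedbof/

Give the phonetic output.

/d/ before /p/ (labial) → [b]
/d/ before /b/ (labial) → [b]

[omebpebbof]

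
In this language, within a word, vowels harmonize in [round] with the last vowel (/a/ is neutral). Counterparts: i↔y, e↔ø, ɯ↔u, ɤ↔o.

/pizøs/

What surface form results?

/i/ harmonizes with /ø/ ([+round]) → [y]

[pyzøs]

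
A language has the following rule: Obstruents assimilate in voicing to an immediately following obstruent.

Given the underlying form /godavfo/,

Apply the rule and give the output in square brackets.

[godaffo]

/v/ before /f/ (voiceless) → [f]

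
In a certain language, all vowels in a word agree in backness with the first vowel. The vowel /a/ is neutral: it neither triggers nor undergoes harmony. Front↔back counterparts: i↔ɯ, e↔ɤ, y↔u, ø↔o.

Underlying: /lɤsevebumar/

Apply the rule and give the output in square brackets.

/e/ harmonizes with /ɤ/ ([+back]) → [ɤ]
/e/ harmonizes with /ɤ/ ([+back]) → [ɤ]

[lɤsɤvɤbumar]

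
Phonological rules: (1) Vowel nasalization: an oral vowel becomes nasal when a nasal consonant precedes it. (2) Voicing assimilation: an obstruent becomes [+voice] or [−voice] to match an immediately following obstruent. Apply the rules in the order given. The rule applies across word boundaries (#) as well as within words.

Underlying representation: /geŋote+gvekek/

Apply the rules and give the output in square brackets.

[geŋõte+gvekek]

Rule 1: /o/ after nasal /ŋ/ → [õ]
After rule 1: geŋõte+gvekek
Rule 2: no segment meets the rule's conditions; no change.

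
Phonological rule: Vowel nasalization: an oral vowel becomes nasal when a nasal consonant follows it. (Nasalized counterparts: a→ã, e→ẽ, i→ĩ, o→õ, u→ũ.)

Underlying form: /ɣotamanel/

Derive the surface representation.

[ɣotãmãnel]

/a/ before nasal /m/ → [ã]
/a/ before nasal /n/ → [ã]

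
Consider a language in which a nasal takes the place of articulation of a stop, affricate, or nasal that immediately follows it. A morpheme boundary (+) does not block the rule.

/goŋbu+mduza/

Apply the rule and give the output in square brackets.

/ŋ/ before /b/ (labial) → [m]
/m/ before /d/ (alveolar) → [n]

[gombu+nduza]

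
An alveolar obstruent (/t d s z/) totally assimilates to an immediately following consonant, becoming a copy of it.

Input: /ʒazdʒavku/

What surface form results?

[ʒadʒdʒavku]

/z/ before /dʒ/ → [dʒ] (total assimilation)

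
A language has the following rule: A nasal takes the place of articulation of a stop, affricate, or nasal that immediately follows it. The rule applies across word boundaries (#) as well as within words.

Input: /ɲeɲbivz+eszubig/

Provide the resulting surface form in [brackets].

[ɲembivz+eszubig]

/ɲ/ before /b/ (labial) → [m]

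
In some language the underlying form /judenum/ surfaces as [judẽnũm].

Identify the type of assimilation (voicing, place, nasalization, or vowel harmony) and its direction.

nasalization, regressive

/e/→[ẽ] /u/→[ũ].
Each target copies a feature from the following segment, so the direction is regressive.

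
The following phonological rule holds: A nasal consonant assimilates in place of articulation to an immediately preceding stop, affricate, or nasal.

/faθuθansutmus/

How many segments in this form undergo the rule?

/m/ after /t/ (alveolar) → [n]
1 segment changes.

1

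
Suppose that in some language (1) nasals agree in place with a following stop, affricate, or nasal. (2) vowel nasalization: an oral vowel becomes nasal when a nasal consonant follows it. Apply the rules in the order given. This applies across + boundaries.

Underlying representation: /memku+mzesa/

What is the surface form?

[mẽŋkũ+mzesa]

Rule 1: /m/ before /k/ (velar) → [ŋ]
After rule 1: meŋku+mzesa
Rule 2: /e/ before nasal /ŋ/ → [ẽ]
Rule 2: /u/ before nasal /m/ → [ũ]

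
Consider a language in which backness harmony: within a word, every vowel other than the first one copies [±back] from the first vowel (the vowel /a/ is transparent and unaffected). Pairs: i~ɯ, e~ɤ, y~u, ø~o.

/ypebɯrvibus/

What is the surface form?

[ypebirvibys]

/ɯ/ harmonizes with /y/ ([-back]) → [i]
/u/ harmonizes with /y/ ([-back]) → [y]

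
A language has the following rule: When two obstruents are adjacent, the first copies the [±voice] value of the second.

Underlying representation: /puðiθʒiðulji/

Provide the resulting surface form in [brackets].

[puðiðʒiðulji]

/θ/ before /ʒ/ (voiced) → [ð]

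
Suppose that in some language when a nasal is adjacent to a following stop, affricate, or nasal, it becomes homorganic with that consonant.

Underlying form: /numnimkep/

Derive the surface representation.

/m/ before /n/ (alveolar) → [n]
/m/ before /k/ (velar) → [ŋ]

[nunniŋkep]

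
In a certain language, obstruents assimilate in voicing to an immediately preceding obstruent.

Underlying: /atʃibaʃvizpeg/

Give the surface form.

[atʃibaʃfizbeg]

/v/ after /ʃ/ (voiceless) → [f]
/p/ after /z/ (voiced) → [b]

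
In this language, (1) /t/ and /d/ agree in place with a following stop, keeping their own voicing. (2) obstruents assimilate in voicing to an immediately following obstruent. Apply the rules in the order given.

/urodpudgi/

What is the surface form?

Rule 1: /d/ before /p/ (labial) → [b]
Rule 1: /d/ before /g/ (velar) → [g]
After rule 1: urobpuggi
Rule 2: /b/ before /p/ (voiceless) → [p]

[uroppuggi]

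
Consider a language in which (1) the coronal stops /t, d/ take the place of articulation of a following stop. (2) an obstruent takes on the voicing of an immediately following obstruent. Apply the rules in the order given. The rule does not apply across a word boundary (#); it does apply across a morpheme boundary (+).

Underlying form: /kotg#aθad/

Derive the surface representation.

[kogg#aθad]

Rule 1: /t/ before /g/ (velar) → [k]
After rule 1: kokg#aθad
Rule 2: /k/ before /g/ (voiced) → [g]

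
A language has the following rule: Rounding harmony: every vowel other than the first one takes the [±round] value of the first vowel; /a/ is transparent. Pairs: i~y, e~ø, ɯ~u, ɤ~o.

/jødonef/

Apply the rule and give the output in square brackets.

/e/ harmonizes with /ø/ ([+round]) → [ø]

[jødonøf]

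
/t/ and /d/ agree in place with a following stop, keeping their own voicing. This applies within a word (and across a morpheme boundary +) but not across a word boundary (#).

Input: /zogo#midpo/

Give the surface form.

/d/ before /p/ (labial) → [b]

[zogo#mibpo]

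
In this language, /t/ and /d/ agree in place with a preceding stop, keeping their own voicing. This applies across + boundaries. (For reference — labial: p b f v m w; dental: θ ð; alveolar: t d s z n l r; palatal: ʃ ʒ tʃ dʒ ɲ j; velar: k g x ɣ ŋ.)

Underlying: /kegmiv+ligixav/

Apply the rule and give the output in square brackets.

[kegmiv+ligixav]

no segment meets the rule's conditions; no change.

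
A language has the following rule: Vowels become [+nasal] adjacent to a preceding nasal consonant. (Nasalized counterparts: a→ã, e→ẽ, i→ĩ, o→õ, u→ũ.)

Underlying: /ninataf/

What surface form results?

[nĩnãtaf]

/i/ after nasal /n/ → [ĩ]
/a/ after nasal /n/ → [ã]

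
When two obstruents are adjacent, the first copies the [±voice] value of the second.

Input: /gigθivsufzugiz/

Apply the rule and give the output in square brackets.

[gikθifsuvzugiz]

/g/ before /θ/ (voiceless) → [k]
/v/ before /s/ (voiceless) → [f]
/f/ before /z/ (voiced) → [v]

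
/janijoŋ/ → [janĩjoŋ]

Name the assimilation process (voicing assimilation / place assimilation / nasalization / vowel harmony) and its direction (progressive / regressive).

nasalization, progressive

/i/→[ĩ].
Each target copies a feature from the preceding segment, so the direction is progressive.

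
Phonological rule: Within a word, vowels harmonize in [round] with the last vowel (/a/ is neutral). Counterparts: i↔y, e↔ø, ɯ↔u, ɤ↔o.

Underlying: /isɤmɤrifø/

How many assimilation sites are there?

4

/i/ harmonizes with /ø/ ([+round]) → [y]
/ɤ/ harmonizes with /ø/ ([+round]) → [o]
/ɤ/ harmonizes with /ø/ ([+round]) → [o]
/i/ harmonizes with /ø/ ([+round]) → [y]
4 segments change.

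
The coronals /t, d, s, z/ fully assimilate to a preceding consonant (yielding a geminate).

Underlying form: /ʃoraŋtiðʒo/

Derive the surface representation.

/t/ after /ŋ/ → [ŋ] (total assimilation)

[ʃoraŋŋiðʒo]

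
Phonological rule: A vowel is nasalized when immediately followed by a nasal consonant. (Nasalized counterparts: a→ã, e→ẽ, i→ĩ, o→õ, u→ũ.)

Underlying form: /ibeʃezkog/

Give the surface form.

[ibeʃezkog]

no segment meets the rule's conditions; no change.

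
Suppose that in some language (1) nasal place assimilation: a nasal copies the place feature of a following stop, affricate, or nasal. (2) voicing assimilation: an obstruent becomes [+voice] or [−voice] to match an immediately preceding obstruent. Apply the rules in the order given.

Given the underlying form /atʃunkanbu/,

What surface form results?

[atʃuŋkambu]

Rule 1: /n/ before /k/ (velar) → [ŋ]
Rule 1: /n/ before /b/ (labial) → [m]
After rule 1: atʃuŋkambu
Rule 2: no segment meets the rule's conditions; no change.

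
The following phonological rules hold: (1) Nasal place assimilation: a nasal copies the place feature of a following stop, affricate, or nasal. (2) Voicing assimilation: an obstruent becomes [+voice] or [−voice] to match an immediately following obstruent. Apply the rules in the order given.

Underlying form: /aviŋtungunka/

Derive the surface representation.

[avintuŋguŋka]

Rule 1: /ŋ/ before /t/ (alveolar) → [n]
Rule 1: /n/ before /g/ (velar) → [ŋ]
Rule 1: /n/ before /k/ (velar) → [ŋ]
After rule 1: avintuŋguŋka
Rule 2: no segment meets the rule's conditions; no change.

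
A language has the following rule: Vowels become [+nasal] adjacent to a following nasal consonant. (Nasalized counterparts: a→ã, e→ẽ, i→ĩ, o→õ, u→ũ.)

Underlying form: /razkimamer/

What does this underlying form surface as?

[razkĩmãmer]

/i/ before nasal /m/ → [ĩ]
/a/ before nasal /m/ → [ã]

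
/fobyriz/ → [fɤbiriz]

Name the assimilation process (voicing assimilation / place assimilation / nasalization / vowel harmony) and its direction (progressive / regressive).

/o/→[ɤ] /y/→[i].
Vowels agree with the last vowel, so the harmony is regressive.

vowel harmony, regressive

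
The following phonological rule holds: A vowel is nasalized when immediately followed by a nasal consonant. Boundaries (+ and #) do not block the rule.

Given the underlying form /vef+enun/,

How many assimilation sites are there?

2

/e/ before nasal /n/ → [ẽ]
/u/ before nasal /n/ → [ũ]
2 segments change.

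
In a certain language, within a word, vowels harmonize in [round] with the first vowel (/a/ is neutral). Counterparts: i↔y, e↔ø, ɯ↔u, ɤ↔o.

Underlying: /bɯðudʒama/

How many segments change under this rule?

1

/u/ harmonizes with /ɯ/ ([-round]) → [ɯ]
1 segment changes.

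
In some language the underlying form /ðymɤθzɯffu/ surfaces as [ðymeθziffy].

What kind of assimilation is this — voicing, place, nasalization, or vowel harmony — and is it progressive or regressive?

/ɤ/→[e] /ɯ/→[i] /u/→[y].
Vowels agree with the first vowel, so the harmony is progressive.

vowel harmony, progressive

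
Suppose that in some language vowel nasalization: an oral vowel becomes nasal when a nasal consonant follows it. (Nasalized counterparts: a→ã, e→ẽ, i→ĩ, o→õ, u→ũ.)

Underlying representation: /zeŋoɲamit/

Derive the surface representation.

/e/ before nasal /ŋ/ → [ẽ]
/o/ before nasal /ɲ/ → [õ]
/a/ before nasal /m/ → [ã]

[zẽŋõɲãmit]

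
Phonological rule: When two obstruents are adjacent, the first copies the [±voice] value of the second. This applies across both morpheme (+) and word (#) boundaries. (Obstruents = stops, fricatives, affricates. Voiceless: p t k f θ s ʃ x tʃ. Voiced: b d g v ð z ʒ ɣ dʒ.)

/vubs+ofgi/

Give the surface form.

[vups+ovgi]

/b/ before /s/ (voiceless) → [p]
/f/ before /g/ (voiced) → [v]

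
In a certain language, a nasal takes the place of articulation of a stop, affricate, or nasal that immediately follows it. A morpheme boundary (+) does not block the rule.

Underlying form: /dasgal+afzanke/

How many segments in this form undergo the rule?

1

/n/ before /k/ (velar) → [ŋ]
1 segment changes.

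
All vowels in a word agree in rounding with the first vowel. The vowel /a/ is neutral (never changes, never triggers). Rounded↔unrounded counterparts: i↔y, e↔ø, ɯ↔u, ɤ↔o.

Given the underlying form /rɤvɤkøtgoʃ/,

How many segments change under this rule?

/ø/ harmonizes with /ɤ/ ([-round]) → [e]
/o/ harmonizes with /ɤ/ ([-round]) → [ɤ]
2 segments change.

2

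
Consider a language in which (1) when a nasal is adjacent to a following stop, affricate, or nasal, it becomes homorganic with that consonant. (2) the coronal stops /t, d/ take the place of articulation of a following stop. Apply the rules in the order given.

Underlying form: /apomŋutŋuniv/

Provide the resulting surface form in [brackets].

[apoŋŋutŋuniv]

Rule 1: /m/ before /ŋ/ (velar) → [ŋ]
After rule 1: apoŋŋutŋuniv
Rule 2: no segment meets the rule's conditions; no change.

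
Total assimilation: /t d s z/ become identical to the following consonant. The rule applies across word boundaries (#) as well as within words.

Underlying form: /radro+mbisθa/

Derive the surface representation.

/d/ before /r/ → [r] (total assimilation)
/s/ before /θ/ → [θ] (total assimilation)

[rarro+mbiθθa]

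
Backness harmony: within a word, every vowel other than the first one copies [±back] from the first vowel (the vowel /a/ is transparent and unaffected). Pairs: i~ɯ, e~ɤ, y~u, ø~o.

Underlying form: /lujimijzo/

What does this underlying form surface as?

[lujɯmɯjzo]

/i/ harmonizes with /u/ ([+back]) → [ɯ]
/i/ harmonizes with /u/ ([+back]) → [ɯ]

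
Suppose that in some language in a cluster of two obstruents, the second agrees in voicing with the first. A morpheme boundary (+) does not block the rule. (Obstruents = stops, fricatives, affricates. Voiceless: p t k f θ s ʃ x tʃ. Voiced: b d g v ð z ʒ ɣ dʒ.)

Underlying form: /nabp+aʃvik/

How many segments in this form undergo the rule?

/p/ after /b/ (voiced) → [b]
/v/ after /ʃ/ (voiceless) → [f]
2 segments change.

2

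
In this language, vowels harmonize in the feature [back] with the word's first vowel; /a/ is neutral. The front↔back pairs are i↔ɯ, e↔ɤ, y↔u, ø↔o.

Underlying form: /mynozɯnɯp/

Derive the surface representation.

/o/ harmonizes with /y/ ([-back]) → [ø]
/ɯ/ harmonizes with /y/ ([-back]) → [i]
/ɯ/ harmonizes with /y/ ([-back]) → [i]

[mynøzinip]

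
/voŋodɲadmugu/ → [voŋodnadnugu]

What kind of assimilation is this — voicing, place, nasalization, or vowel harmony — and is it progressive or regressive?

/ɲ/→[n] /m/→[n].
Each target copies a feature from the preceding segment, so the direction is progressive.

place assimilation, progressive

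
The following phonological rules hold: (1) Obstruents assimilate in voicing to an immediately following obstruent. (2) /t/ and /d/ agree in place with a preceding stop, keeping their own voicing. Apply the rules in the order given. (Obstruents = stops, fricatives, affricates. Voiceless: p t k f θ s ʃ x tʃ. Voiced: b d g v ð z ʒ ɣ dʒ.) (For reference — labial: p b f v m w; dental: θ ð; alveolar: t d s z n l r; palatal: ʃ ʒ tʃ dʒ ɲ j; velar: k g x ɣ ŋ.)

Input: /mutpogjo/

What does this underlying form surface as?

[mutpogjo]

Rule 1: no segment meets the rule's conditions; no change.
After rule 1: mutpogjo
Rule 2: no segment meets the rule's conditions; no change.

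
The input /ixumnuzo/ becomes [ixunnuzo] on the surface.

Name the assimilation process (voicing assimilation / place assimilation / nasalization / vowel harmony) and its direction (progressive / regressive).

/m/→[n].
Each target copies a feature from the following segment, so the direction is regressive.

place assimilation, regressive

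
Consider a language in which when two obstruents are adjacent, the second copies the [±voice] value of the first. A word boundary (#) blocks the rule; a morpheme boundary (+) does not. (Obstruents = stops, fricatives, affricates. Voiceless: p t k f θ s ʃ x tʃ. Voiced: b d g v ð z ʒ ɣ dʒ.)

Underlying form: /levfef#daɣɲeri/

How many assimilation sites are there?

1

/f/ after /v/ (voiced) → [v]
1 segment changes.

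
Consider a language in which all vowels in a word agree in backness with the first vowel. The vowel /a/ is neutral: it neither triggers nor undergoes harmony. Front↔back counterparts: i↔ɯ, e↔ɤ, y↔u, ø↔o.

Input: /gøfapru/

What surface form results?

[gøfapry]

/u/ harmonizes with /ø/ ([-back]) → [y]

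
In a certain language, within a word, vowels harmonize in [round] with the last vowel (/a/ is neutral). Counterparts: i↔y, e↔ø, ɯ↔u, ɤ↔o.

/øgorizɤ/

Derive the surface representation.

/ø/ harmonizes with /ɤ/ ([-round]) → [e]
/o/ harmonizes with /ɤ/ ([-round]) → [ɤ]

[egɤrizɤ]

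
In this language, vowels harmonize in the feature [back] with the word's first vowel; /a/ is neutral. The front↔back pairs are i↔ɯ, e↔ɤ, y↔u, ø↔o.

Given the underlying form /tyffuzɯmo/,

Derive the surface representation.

[tyffyzimø]

/u/ harmonizes with /y/ ([-back]) → [y]
/ɯ/ harmonizes with /y/ ([-back]) → [i]
/o/ harmonizes with /y/ ([-back]) → [ø]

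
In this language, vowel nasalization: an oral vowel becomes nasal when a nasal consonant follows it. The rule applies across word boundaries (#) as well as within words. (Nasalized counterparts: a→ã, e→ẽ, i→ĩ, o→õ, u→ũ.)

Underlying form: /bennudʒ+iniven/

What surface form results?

[bẽnnudʒ+ĩnivẽn]

/e/ before nasal /n/ → [ẽ]
/i/ before nasal /n/ → [ĩ]
/e/ before nasal /n/ → [ẽ]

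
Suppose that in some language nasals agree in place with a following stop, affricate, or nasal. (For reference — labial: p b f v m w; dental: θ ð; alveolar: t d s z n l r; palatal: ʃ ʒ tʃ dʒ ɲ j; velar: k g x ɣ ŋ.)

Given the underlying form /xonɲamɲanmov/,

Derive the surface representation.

/n/ before /ɲ/ (palatal) → [ɲ]
/m/ before /ɲ/ (palatal) → [ɲ]
/n/ before /m/ (labial) → [m]

[xoɲɲaɲɲammov]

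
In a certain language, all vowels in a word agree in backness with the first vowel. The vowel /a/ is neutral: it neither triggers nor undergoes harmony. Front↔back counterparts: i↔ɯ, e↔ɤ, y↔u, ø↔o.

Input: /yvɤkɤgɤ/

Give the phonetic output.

[yvekege]

/ɤ/ harmonizes with /y/ ([-back]) → [e]
/ɤ/ harmonizes with /y/ ([-back]) → [e]
/ɤ/ harmonizes with /y/ ([-back]) → [e]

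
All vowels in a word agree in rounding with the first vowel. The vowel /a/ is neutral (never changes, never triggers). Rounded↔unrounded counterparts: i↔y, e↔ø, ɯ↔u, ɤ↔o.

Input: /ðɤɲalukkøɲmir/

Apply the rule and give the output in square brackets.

[ðɤɲalɯkkeɲmir]

/u/ harmonizes with /ɤ/ ([-round]) → [ɯ]
/ø/ harmonizes with /ɤ/ ([-round]) → [e]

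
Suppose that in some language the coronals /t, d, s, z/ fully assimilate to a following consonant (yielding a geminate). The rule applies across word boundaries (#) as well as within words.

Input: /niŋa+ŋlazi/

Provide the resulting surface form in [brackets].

[niŋa+ŋlazi]

no segment meets the rule's conditions; no change.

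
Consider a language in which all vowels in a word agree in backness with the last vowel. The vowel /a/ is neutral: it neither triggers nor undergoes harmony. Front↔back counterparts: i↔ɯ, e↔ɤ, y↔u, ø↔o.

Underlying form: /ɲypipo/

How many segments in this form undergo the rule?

/y/ harmonizes with /o/ ([+back]) → [u]
/i/ harmonizes with /o/ ([+back]) → [ɯ]
2 segments change.

2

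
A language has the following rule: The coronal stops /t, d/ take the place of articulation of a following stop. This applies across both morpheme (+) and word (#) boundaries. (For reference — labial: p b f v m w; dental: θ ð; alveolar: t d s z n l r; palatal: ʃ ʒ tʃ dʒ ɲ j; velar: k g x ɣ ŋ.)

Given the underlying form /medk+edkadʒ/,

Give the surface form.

/d/ before /k/ (velar) → [g]
/d/ before /k/ (velar) → [g]

[megk+egkadʒ]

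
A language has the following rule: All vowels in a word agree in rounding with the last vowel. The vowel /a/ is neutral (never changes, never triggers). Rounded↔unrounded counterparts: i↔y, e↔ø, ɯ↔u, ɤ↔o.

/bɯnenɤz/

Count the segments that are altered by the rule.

No segment meets the rule's conditions.

0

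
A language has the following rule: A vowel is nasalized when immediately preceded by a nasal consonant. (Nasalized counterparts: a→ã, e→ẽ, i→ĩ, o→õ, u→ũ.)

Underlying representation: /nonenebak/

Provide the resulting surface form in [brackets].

[nõnẽnẽbak]

/o/ after nasal /n/ → [õ]
/e/ after nasal /n/ → [ẽ]
/e/ after nasal /n/ → [ẽ]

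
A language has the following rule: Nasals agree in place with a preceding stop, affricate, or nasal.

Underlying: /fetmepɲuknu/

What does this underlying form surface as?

[fetnepmukŋu]

/m/ after /t/ (alveolar) → [n]
/ɲ/ after /p/ (labial) → [m]
/n/ after /k/ (velar) → [ŋ]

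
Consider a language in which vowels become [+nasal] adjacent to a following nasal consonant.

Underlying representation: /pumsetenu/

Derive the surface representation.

/u/ before nasal /m/ → [ũ]
/e/ before nasal /n/ → [ẽ]

[pũmsetẽnu]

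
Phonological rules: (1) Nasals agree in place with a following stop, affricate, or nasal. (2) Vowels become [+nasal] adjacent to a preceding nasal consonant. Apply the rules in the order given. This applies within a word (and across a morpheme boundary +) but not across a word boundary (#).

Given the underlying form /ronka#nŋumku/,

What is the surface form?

[roŋka#ŋŋũŋku]

Rule 1: /n/ before /k/ (velar) → [ŋ]
Rule 1: /n/ before /ŋ/ (velar) → [ŋ]
Rule 1: /m/ before /k/ (velar) → [ŋ]
After rule 1: roŋka#ŋŋuŋku
Rule 2: /u/ after nasal /ŋ/ → [ũ]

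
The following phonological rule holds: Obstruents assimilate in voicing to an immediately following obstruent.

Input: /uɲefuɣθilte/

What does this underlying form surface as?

[uɲefuxθilte]

/ɣ/ before /θ/ (voiceless) → [x]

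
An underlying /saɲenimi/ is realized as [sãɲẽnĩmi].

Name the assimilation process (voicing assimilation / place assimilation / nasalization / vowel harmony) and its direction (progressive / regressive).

nasalization, regressive

/a/→[ã] /e/→[ẽ] /i/→[ĩ].
Each target copies a feature from the following segment, so the direction is regressive.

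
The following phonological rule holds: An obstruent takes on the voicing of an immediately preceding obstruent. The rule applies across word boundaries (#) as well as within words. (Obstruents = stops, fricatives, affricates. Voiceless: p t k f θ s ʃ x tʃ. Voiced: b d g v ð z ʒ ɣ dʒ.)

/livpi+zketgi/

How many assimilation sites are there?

/p/ after /v/ (voiced) → [b]
/k/ after /z/ (voiced) → [g]
/g/ after /t/ (voiceless) → [k]
3 segments change.

3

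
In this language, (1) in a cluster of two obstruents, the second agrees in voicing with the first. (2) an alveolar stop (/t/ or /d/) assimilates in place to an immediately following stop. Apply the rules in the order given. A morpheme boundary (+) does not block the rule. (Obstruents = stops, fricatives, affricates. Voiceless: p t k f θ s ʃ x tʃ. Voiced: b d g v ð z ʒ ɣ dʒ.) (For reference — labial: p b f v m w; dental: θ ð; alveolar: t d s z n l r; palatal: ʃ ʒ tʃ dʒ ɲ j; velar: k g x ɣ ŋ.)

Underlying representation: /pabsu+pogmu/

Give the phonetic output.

Rule 1: /s/ after /b/ (voiced) → [z]
After rule 1: pabzu+pogmu
Rule 2: no segment meets the rule's conditions; no change.

[pabzu+pogmu]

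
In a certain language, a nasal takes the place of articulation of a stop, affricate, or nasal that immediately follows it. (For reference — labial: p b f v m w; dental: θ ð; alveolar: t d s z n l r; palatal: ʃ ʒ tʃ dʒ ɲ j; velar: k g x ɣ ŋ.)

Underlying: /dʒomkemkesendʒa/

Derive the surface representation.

[dʒoŋkeŋkeseɲdʒa]

/m/ before /k/ (velar) → [ŋ]
/m/ before /k/ (velar) → [ŋ]
/n/ before /dʒ/ (palatal) → [ɲ]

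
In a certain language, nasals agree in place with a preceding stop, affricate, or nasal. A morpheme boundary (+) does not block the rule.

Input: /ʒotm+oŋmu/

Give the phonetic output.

/m/ after /t/ (alveolar) → [n]
/m/ after /ŋ/ (velar) → [ŋ]

[ʒotn+oŋŋu]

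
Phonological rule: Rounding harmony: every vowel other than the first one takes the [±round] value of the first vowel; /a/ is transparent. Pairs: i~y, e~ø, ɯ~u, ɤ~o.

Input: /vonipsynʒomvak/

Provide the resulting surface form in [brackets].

[vonypsynʒomvak]

/i/ harmonizes with /o/ ([+round]) → [y]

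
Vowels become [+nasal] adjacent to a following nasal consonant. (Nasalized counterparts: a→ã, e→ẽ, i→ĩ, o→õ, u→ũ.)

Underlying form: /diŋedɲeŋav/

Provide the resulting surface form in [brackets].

/i/ before nasal /ŋ/ → [ĩ]
/e/ before nasal /ŋ/ → [ẽ]

[dĩŋedɲẽŋav]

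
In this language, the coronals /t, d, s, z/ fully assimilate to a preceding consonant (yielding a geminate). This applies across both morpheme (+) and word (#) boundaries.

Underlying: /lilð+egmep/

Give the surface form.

[lilð+egmep]

no segment meets the rule's conditions; no change.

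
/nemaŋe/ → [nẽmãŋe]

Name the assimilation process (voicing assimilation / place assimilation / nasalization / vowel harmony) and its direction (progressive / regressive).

/e/→[ẽ] /a/→[ã].
Each target copies a feature from the following segment, so the direction is regressive.

nasalization, regressive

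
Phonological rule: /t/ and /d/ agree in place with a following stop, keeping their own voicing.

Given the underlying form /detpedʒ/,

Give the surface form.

/t/ before /p/ (labial) → [p]

[deppedʒ]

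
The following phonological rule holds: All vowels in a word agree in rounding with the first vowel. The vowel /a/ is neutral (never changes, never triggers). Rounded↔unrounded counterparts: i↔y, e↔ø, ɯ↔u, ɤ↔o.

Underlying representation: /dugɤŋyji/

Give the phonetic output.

/ɤ/ harmonizes with /u/ ([+round]) → [o]
/i/ harmonizes with /u/ ([+round]) → [y]

[dugoŋyjy]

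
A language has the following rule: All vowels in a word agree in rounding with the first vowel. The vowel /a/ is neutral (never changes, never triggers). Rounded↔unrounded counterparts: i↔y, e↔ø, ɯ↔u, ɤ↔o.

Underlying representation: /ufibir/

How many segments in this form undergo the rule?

/i/ harmonizes with /u/ ([+round]) → [y]
/i/ harmonizes with /u/ ([+round]) → [y]
2 segments change.

2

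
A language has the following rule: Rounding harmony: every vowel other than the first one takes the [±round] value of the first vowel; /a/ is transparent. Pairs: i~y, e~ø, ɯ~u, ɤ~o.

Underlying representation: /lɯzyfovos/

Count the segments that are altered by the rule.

/y/ harmonizes with /ɯ/ ([-round]) → [i]
/o/ harmonizes with /ɯ/ ([-round]) → [ɤ]
/o/ harmonizes with /ɯ/ ([-round]) → [ɤ]
3 segments change.

3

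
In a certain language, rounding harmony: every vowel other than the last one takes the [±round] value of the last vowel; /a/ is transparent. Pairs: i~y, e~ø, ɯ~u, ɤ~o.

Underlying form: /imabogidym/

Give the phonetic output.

/i/ harmonizes with /y/ ([+round]) → [y]
/i/ harmonizes with /y/ ([+round]) → [y]

[ymabogydym]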